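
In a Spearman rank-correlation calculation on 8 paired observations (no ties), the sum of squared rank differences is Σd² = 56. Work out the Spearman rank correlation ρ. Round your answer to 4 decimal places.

ρ = 1 − 6Σd² / [n(n²−1)] = 1 − 6×56 / (8×63)
  = 1 − 336/504 = 1 − 0.66667 ≈ 0.3333

0.3333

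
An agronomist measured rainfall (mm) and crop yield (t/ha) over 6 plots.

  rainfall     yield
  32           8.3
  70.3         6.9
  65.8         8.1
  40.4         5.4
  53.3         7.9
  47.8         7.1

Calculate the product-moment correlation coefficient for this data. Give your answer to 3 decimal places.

0.093

n = 6, Σx = 309.6, Σy = 43.7, Σx² = 17053.62, Σy² = 324.09, Σxy = 2262.26
nΣxy − ΣxΣy = 13573.56 − 13529.52 = 44.04
nΣx² − (Σx)² = 102321.72 − 95852.16 = 6469.56; nΣy² − (Σy)² = 1944.54 − 1909.69 = 34.85
r = 44.04 / √(6469.56 × 34.85) = 44.04 / 474.8307 ≈ 0.093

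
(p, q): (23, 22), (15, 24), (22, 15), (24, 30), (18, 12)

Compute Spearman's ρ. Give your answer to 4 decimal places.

Rank p: 4, 1, 3, 5, 2
Rank q: 3, 4, 2, 5, 1
d = rank(p) − rank(q): 1, -3, 1, 0, 1; Σd² = 12
ρ = 1 − 6Σd² / [n(n²−1)] = 1 − 6×12 / (5×24) = 1 − 72/120 ≈ 0.4000

0.4000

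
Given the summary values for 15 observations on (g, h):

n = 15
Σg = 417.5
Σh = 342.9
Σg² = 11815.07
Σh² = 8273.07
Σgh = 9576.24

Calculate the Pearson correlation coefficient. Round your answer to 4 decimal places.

r = (nΣgh − ΣgΣh) / √[(nΣg² − (Σg)²)(nΣh² − (Σh)²)]
Numerator: 15×9576.24 − 417.5×342.9 = 482.85
Denominator: √[(177226.05 − 174306.25)(124096.05 − 117580.41)] = √[2919.8 × 6515.64] = 4361.6930
r = 482.85 / 4361.6930 ≈ 0.1107

0.1107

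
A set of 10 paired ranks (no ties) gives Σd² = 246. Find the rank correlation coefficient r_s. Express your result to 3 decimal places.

ρ = 1 − 6Σd² / [n(n²−1)] = 1 − 6×246 / (10×99)
  = 1 − 1476/990 = 1 − 1.4909 ≈ -0.491

-0.491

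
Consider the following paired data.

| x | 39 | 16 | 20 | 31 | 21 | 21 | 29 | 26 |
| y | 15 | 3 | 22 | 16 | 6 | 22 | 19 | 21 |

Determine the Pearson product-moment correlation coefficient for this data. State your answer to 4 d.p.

n = 8, Σx = 203, Σy = 124, Σx² = 5537, Σy² = 2296, Σxy = 3254
nΣxy − ΣxΣy = 26032 − 25172 = 860
nΣx² − (Σx)² = 44296 − 41209 = 3087; nΣy² − (Σy)² = 18368 − 15376 = 2992
r = 860 / √(3087 × 2992) = 860 / 3039.1288 ≈ 0.2830

0.2830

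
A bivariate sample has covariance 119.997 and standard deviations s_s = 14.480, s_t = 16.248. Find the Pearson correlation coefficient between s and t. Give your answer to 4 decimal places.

r = Cov(s,t) / (s_s · s_t) = 119.997 / (14.480 × 16.248)
  = 119.997 / 235.2710 ≈ 0.5100

0.5100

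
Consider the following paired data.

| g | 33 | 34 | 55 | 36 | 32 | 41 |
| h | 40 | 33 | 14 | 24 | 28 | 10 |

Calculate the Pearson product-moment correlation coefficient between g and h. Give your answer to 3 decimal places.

n = 6, Σg = 231, Σh = 149, Σg² = 9271, Σh² = 4345, Σgh = 5382
nΣgh − ΣgΣh = 32292 − 34419 = -2127
nΣg² − (Σg)² = 55626 − 53361 = 2265; nΣh² − (Σh)² = 26070 − 22201 = 3869
r = -2127 / √(2265 × 3869) = -2127 / 2960.2846 ≈ -0.719

-0.719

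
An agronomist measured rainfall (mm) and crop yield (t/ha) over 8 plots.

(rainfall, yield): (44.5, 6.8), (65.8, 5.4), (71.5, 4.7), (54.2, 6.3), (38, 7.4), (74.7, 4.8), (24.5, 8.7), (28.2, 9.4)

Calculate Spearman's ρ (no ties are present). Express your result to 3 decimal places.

-0.952

Rank rainfall: 4, 6, 7, 5, 3, 8, 1, 2
Rank yield: 5, 3, 1, 4, 6, 2, 7, 8
d = rank(rainfall) − rank(yield): -1, 3, 6, 1, -3, 6, -6, -6; Σd² = 164
ρ = 1 − 6Σd² / [n(n²−1)] = 1 − 6×164 / (8×63) = 1 − 984/504 ≈ -0.952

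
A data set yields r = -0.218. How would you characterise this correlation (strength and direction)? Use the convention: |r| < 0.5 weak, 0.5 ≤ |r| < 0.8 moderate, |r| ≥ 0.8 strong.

weak negative

r = -0.218 < 0 so the relationship is negative.
|r| = 0.218, which falls in the weak range.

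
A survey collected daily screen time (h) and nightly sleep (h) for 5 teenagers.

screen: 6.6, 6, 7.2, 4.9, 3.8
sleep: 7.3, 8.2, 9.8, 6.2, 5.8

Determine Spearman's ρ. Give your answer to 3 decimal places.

Rank screen: 4, 3, 5, 2, 1
Rank sleep: 3, 4, 5, 2, 1
d = rank(screen) − rank(sleep): 1, -1, 0, 0, 0; Σd² = 2
ρ = 1 − 6Σd² / [n(n²−1)] = 1 − 6×2 / (5×24) = 1 − 12/120 ≈ 0.900

0.900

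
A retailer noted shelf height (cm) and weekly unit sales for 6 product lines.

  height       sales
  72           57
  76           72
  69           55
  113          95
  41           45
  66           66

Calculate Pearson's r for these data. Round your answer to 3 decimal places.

n = 6, Σx = 437, Σy = 390, Σx² = 34527, Σy² = 26864, Σxy = 30307
nΣxy − ΣxΣy = 181842 − 170430 = 11412
nΣx² − (Σx)² = 207162 − 190969 = 16193; nΣy² − (Σy)² = 161184 − 152100 = 9084
r = 11412 / √(16193 × 9084) = 11412 / 12128.3639 ≈ 0.941

0.941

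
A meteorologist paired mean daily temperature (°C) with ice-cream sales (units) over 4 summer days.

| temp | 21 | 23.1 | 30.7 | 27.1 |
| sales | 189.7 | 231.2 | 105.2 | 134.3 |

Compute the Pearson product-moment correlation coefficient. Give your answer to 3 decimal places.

-0.866

n = 4, Σx = 101.9, Σy = 660.4, Σx² = 2651.51, Σy² = 118543.06, Σxy = 16193.59
nΣxy − ΣxΣy = 64774.36 − 67294.76 = -2520.4
nΣx² − (Σx)² = 10606.04 − 10383.61 = 222.43; nΣy² − (Σy)² = 474172.24 − 436128.16 = 38044.08
r = -2520.4 / √(222.43 × 38044.08) = -2520.4 / 2908.9766 ≈ -0.866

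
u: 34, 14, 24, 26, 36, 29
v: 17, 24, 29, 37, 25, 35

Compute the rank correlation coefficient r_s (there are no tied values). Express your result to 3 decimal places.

Rank u: 5, 1, 2, 3, 6, 4
Rank v: 1, 2, 4, 6, 3, 5
d = rank(u) − rank(v): 4, -1, -2, -3, 3, -1; Σd² = 40
ρ = 1 − 6Σd² / [n(n²−1)] = 1 − 6×40 / (6×35) = 1 − 240/210 ≈ -0.143

-0.143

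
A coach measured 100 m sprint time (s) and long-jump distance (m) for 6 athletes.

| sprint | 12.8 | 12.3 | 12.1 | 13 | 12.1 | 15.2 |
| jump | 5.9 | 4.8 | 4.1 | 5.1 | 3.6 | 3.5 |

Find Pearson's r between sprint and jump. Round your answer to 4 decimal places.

-0.2755

n = 6, Σx = 77.5, Σy = 27, Σx² = 1007.99, Σy² = 125.88, Σxy = 347.23
nΣxy − ΣxΣy = 2083.38 − 2092.5 = -9.12
nΣx² − (Σx)² = 6047.94 − 6006.25 = 41.69; nΣy² − (Σy)² = 755.28 − 729 = 26.28
r = -9.12 / √(41.69 × 26.28) = -9.12 / 33.1000 ≈ -0.2755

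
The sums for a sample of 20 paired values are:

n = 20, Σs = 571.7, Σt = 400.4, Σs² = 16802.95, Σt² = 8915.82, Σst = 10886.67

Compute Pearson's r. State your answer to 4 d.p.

r = (nΣst − ΣsΣt) / √[(nΣs² − (Σs)²)(nΣt² − (Σt)²)]
Numerator: 20×10886.67 − 571.7×400.4 = -11175.28
Denominator: √[(336059 − 326840.89)(178316.4 − 160320.16)] = √[9218.11 × 17996.24] = 12879.8804
r = -11175.28 / 12879.8804 ≈ -0.8677

-0.8677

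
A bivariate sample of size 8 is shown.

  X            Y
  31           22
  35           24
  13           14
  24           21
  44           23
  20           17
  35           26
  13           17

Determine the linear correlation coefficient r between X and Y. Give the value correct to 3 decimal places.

0.878

n = 8, ΣX = 215, ΣY = 164, ΣX² = 6661, ΣY² = 3480, ΣXY = 4691
nΣXY − ΣXΣY = 37528 − 35260 = 2268
nΣX² − (ΣX)² = 53288 − 46225 = 7063; nΣY² − (ΣY)² = 27840 − 26896 = 944
r = 2268 / √(7063 × 944) = 2268 / 2582.1448 ≈ 0.878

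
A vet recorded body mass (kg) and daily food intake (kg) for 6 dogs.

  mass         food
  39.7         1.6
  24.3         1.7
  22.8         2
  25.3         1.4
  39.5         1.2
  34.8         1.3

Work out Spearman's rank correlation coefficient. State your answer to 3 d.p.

-0.657

Rank mass: 6, 2, 1, 3, 5, 4
Rank food: 4, 5, 6, 3, 1, 2
d = rank(mass) − rank(food): 2, -3, -5, 0, 4, 2; Σd² = 58
ρ = 1 − 6Σd² / [n(n²−1)] = 1 − 6×58 / (6×35) = 1 − 348/210 ≈ -0.657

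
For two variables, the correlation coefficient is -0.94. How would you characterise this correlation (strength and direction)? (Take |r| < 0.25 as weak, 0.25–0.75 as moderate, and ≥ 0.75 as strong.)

strong negative

r = -0.94 < 0 so the relationship is negative.
|r| = 0.94, which falls in the strong range.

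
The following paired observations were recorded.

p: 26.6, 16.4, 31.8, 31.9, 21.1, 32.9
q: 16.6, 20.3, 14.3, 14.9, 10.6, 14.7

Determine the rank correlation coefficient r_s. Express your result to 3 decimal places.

Rank p: 3, 1, 4, 5, 2, 6
Rank q: 5, 6, 2, 4, 1, 3
d = rank(p) − rank(q): -2, -5, 2, 1, 1, 3; Σd² = 44
ρ = 1 − 6Σd² / [n(n²−1)] = 1 − 6×44 / (6×35) = 1 − 264/210 ≈ -0.257

-0.257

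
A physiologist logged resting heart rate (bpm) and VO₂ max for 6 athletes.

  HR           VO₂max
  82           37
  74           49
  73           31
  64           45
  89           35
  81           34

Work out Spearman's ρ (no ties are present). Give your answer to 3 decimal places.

Rank HR: 5, 3, 2, 1, 6, 4
Rank VO₂max: 4, 6, 1, 5, 3, 2
d = rank(HR) − rank(VO₂max): 1, -3, 1, -4, 3, 2; Σd² = 40
ρ = 1 − 6Σd² / [n(n²−1)] = 1 − 6×40 / (6×35) = 1 − 240/210 ≈ -0.143

-0.143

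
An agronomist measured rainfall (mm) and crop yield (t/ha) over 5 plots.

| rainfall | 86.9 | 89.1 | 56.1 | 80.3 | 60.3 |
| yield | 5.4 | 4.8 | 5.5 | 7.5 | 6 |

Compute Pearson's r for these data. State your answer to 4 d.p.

n = 5, Σx = 372.7, Σy = 29.2, Σx² = 28721.81, Σy² = 174.7, Σxy = 2169.54
nΣxy − ΣxΣy = 10847.7 − 10882.84 = -35.14
nΣx² − (Σx)² = 143609.05 − 138905.29 = 4703.76; nΣy² − (Σy)² = 873.5 − 852.64 = 20.86
r = -35.14 / √(4703.76 × 20.86) = -35.14 / 313.2418 ≈ -0.1122

-0.1122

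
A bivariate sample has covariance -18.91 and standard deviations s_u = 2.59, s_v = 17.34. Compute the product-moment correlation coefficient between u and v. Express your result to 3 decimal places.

-0.421

r = Cov(u,v) / (s_u · s_v) = -18.91 / (2.59 × 17.34)
  = -18.91 / 44.9106 ≈ -0.421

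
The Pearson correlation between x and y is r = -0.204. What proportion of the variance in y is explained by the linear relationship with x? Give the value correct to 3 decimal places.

r² = (-0.204)² = 0.042

0.042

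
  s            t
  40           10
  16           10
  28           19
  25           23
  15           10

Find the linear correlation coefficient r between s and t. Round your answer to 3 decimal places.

0.125

n = 5, Σs = 124, Σt = 72, Σs² = 3490, Σt² = 1190, Σst = 1817
nΣst − ΣsΣt = 9085 − 8928 = 157
nΣs² − (Σs)² = 17450 − 15376 = 2074; nΣt² − (Σt)² = 5950 − 5184 = 766
r = 157 / √(2074 × 766) = 157 / 1260.4301 ≈ 0.125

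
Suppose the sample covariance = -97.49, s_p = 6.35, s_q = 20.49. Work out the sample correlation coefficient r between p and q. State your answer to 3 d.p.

-0.749

r = Cov(p,q) / (s_p · s_q) = -97.49 / (6.35 × 20.49)
  = -97.49 / 130.1115 ≈ -0.749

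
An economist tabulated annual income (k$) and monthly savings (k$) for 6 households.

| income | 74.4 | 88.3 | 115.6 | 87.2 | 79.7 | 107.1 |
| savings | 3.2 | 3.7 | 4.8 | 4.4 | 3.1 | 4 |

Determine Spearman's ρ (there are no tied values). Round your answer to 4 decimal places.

Rank income: 1, 4, 6, 3, 2, 5
Rank savings: 2, 3, 6, 5, 1, 4
d = rank(income) − rank(savings): -1, 1, 0, -2, 1, 1; Σd² = 8
ρ = 1 − 6Σd² / [n(n²−1)] = 1 − 6×8 / (6×35) = 1 − 48/210 ≈ 0.7714

0.7714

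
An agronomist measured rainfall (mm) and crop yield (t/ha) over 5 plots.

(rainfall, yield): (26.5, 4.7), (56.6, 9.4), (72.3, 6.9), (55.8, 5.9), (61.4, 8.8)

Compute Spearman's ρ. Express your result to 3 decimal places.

Rank rainfall: 1, 3, 5, 2, 4
Rank yield: 1, 5, 3, 2, 4
d = rank(rainfall) − rank(yield): 0, -2, 2, 0, 0; Σd² = 8
ρ = 1 − 6Σd² / [n(n²−1)] = 1 − 6×8 / (5×24) = 1 − 48/120 ≈ 0.600

0.600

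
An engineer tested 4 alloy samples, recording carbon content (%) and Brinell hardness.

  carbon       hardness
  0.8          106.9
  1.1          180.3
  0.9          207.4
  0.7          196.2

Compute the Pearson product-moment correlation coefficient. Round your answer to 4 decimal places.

n = 4, Σx = 3.5, Σy = 690.8, Σx² = 3.15, Σy² = 125444.9, Σxy = 607.85
nΣxy − ΣxΣy = 2431.4 − 2417.8 = 13.6
nΣx² − (Σx)² = 12.6 − 12.25 = 0.35; nΣy² − (Σy)² = 501779.6 − 477204.64 = 24574.96
r = 13.6 / √(0.35 × 24574.96) = 13.6 / 92.7428 ≈ 0.1466

0.1466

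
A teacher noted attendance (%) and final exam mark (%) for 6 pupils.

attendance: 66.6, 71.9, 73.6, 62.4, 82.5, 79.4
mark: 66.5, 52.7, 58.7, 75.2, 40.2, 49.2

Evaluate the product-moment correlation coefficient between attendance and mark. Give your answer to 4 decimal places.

n = 6, Σx = 436.4, Σy = 342.5, Σx² = 32026.5, Σy² = 20336.95, Σxy = 24453.81
nΣxy − ΣxΣy = 146722.86 − 149467 = -2744.14
nΣx² − (Σx)² = 192159 − 190444.96 = 1714.04; nΣy² − (Σy)² = 122021.7 − 117306.25 = 4715.45
r = -2744.14 / √(1714.04 × 4715.45) = -2744.14 / 2842.9685 ≈ -0.9652

-0.9652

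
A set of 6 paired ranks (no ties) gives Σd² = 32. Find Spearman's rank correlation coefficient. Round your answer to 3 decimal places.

ρ = 1 − 6Σd² / [n(n²−1)] = 1 − 6×32 / (6×35)
  = 1 − 192/210 = 1 − 0.9143 ≈ 0.086

0.086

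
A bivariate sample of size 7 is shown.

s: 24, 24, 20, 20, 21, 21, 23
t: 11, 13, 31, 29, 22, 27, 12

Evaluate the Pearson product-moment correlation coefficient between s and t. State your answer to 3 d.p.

n = 7, Σs = 153, Σt = 145, Σs² = 3363, Σt² = 3449, Σst = 3081
nΣst − ΣsΣt = 21567 − 22185 = -618
nΣs² − (Σs)² = 23541 − 23409 = 132; nΣt² − (Σt)² = 24143 − 21025 = 3118
r = -618 / √(132 × 3118) = -618 / 641.5419 ≈ -0.963

-0.963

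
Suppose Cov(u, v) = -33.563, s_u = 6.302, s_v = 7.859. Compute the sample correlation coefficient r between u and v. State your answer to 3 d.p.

r = Cov(u,v) / (s_u · s_v) = -33.563 / (6.302 × 7.859)
  = -33.563 / 49.5274 ≈ -0.678

-0.678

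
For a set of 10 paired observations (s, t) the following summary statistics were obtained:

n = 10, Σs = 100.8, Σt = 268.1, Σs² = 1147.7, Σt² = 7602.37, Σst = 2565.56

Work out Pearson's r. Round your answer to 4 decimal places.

r = (nΣst − ΣsΣt) / √[(nΣs² − (Σs)²)(nΣt² − (Σt)²)]
Numerator: 10×2565.56 − 100.8×268.1 = -1368.88
Denominator: √[(11477 − 10160.64)(76023.7 − 71877.61)] = √[1316.36 × 4146.09] = 2336.1821
r = -1368.88 / 2336.1821 ≈ -0.5859

-0.5859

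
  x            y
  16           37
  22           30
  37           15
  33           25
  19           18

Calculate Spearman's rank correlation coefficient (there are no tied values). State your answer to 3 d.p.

-0.700

Rank x: 1, 3, 5, 4, 2
Rank y: 5, 4, 1, 3, 2
d = rank(x) − rank(y): -4, -1, 4, 1, 0; Σd² = 34
ρ = 1 − 6Σd² / [n(n²−1)] = 1 − 6×34 / (5×24) = 1 − 204/120 ≈ -0.700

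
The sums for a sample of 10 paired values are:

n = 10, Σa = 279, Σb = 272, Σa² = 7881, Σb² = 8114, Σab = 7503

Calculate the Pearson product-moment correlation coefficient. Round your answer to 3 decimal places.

r = (nΣab − ΣaΣb) / √[(nΣa² − (Σa)²)(nΣb² − (Σb)²)]
Numerator: 10×7503 − 279×272 = -858
Denominator: √[(78810 − 77841)(81140 − 73984)] = √[969 × 7156] = 2633.2801
r = -858 / 2633.2801 ≈ -0.326

-0.326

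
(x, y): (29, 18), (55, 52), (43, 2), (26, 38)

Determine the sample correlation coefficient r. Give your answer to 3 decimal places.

0.281

n = 4, Σx = 153, Σy = 110, Σx² = 6391, Σy² = 4476, Σxy = 4456
nΣxy − ΣxΣy = 17824 − 16830 = 994
nΣx² − (Σx)² = 25564 − 23409 = 2155; nΣy² − (Σy)² = 17904 − 12100 = 5804
r = 994 / √(2155 × 5804) = 994 / 3536.6114 ≈ 0.281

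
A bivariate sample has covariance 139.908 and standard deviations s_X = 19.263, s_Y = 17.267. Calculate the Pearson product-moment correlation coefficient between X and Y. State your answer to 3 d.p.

r = Cov(X,Y) / (s_X · s_Y) = 139.908 / (19.263 × 17.267)
  = 139.908 / 332.6142 ≈ 0.421

0.421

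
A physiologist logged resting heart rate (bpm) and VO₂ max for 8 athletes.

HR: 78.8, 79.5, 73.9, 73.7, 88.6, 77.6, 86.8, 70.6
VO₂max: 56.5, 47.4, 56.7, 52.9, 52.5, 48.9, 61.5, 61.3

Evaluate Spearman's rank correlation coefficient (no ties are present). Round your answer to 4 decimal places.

-0.2381

Rank HR: 5, 6, 3, 2, 8, 4, 7, 1
Rank VO₂max: 5, 1, 6, 4, 3, 2, 8, 7
d = rank(HR) − rank(VO₂max): 0, 5, -3, -2, 5, 2, -1, -6; Σd² = 104
ρ = 1 − 6Σd² / [n(n²−1)] = 1 − 6×104 / (8×63) = 1 − 624/504 ≈ -0.2381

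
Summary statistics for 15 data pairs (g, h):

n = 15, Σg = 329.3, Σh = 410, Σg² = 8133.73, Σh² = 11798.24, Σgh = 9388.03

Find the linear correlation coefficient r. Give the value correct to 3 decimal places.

r = (nΣgh − ΣgΣh) / √[(nΣg² − (Σg)²)(nΣh² − (Σh)²)]
Numerator: 15×9388.03 − 329.3×410 = 5807.45
Denominator: √[(122005.95 − 108438.49)(176973.6 − 168100)] = √[13567.46 × 8873.6] = 10972.3385
r = 5807.45 / 10972.3385 ≈ 0.529

0.529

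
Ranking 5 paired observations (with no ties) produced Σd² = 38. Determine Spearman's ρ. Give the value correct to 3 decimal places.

-0.900

ρ = 1 − 6Σd² / [n(n²−1)] = 1 − 6×38 / (5×24)
  = 1 − 228/120 = 1 − 1.9000 ≈ -0.900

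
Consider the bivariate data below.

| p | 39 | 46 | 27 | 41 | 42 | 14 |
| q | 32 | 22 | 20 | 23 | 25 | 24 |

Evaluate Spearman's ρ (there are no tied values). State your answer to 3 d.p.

-0.029

Rank p: 3, 6, 2, 4, 5, 1
Rank q: 6, 2, 1, 3, 5, 4
d = rank(p) − rank(q): -3, 4, 1, 1, 0, -3; Σd² = 36
ρ = 1 − 6Σd² / [n(n²−1)] = 1 − 6×36 / (6×35) = 1 − 216/210 ≈ -0.029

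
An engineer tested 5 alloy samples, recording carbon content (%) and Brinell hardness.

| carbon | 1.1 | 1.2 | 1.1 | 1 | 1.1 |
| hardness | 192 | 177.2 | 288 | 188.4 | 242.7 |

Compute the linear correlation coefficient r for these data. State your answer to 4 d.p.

-0.0848

n = 5, Σx = 5.5, Σy = 1088.3, Σx² = 6.07, Σy² = 245605.69, Σxy = 1196.01
nΣxy − ΣxΣy = 5980.05 − 5985.65 = -5.6
nΣx² − (Σx)² = 30.35 − 30.25 = 0.1; nΣy² − (Σy)² = 1228028.45 − 1184396.89 = 43631.56
r = -5.6 / √(0.1 × 43631.56) = -5.6 / 66.0542 ≈ -0.0848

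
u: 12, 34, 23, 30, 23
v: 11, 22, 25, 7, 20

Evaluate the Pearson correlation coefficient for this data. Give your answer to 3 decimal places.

n = 5, Σu = 122, Σv = 85, Σu² = 3258, Σv² = 1679, Σuv = 2125
nΣuv − ΣuΣv = 10625 − 10370 = 255
nΣu² − (Σu)² = 16290 − 14884 = 1406; nΣv² − (Σv)² = 8395 − 7225 = 1170
r = 255 / √(1406 × 1170) = 255 / 1282.5833 ≈ 0.199

0.199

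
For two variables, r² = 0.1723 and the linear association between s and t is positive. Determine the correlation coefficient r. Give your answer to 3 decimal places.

0.415

|r| = √0.1723 = 0.415
The association is positive, so r = 0.415.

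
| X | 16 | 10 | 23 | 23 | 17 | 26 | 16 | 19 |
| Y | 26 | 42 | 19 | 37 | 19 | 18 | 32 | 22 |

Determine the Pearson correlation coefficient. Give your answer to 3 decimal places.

n = 8, ΣX = 150, ΣY = 215, ΣX² = 2996, ΣY² = 6363, ΣXY = 3845
nΣXY − ΣXΣY = 30760 − 32250 = -1490
nΣX² − (ΣX)² = 23968 − 22500 = 1468; nΣY² − (ΣY)² = 50904 − 46225 = 4679
r = -1490 / √(1468 × 4679) = -1490 / 2620.8342 ≈ -0.569

-0.569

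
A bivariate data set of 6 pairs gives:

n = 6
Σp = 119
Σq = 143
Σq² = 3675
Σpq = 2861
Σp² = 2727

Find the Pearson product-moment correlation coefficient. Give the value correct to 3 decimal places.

r = (nΣpq − ΣpΣq) / √[(nΣp² − (Σp)²)(nΣq² − (Σq)²)]
Numerator: 6×2861 − 119×143 = 149
Denominator: √[(16362 − 14161)(22050 − 20449)] = √[2201 × 1601] = 1877.1790
r = 149 / 1877.1790 ≈ 0.079

0.079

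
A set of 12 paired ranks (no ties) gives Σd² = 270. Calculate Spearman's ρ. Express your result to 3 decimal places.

0.056

ρ = 1 − 6Σd² / [n(n²−1)] = 1 − 6×270 / (12×143)
  = 1 − 1620/1716 = 1 − 0.9441 ≈ 0.056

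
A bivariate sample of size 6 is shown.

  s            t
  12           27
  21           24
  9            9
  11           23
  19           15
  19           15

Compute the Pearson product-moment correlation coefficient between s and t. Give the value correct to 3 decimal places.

0.104

n = 6, Σs = 91, Σt = 113, Σs² = 1509, Σt² = 2365, Σst = 1732
nΣst − ΣsΣt = 10392 − 10283 = 109
nΣs² − (Σs)² = 9054 − 8281 = 773; nΣt² − (Σt)² = 14190 − 12769 = 1421
r = 109 / √(773 × 1421) = 109 / 1048.0615 ≈ 0.104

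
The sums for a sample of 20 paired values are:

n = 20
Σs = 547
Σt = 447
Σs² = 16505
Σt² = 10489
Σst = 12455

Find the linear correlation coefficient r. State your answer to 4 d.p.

0.2616

r = (nΣst − ΣsΣt) / √[(nΣs² − (Σs)²)(nΣt² − (Σt)²)]
Numerator: 20×12455 − 547×447 = 4591
Denominator: √[(330100 − 299209)(209780 − 199809)] = √[30891 × 9971] = 17550.3322
r = 4591 / 17550.3322 ≈ 0.2616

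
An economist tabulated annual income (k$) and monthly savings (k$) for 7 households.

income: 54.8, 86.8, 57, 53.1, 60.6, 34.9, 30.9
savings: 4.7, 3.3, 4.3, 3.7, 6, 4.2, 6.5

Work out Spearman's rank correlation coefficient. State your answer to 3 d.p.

Rank income: 4, 7, 5, 3, 6, 2, 1
Rank savings: 5, 1, 4, 2, 6, 3, 7
d = rank(income) − rank(savings): -1, 6, 1, 1, 0, -1, -6; Σd² = 76
ρ = 1 − 6Σd² / [n(n²−1)] = 1 − 6×76 / (7×48) = 1 − 456/336 ≈ -0.357

-0.357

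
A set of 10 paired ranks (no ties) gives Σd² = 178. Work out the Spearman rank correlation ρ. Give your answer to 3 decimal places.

-0.079

ρ = 1 − 6Σd² / [n(n²−1)] = 1 − 6×178 / (10×99)
  = 1 − 1068/990 = 1 − 1.0788 ≈ -0.079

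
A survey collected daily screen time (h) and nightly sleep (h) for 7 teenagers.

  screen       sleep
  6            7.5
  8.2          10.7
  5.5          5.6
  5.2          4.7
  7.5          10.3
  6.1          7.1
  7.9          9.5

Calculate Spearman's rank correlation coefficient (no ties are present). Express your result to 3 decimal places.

0.929

Rank screen: 3, 7, 2, 1, 5, 4, 6
Rank sleep: 4, 7, 2, 1, 6, 3, 5
d = rank(screen) − rank(sleep): -1, 0, 0, 0, -1, 1, 1; Σd² = 4
ρ = 1 − 6Σd² / [n(n²−1)] = 1 − 6×4 / (7×48) = 1 − 24/336 ≈ 0.929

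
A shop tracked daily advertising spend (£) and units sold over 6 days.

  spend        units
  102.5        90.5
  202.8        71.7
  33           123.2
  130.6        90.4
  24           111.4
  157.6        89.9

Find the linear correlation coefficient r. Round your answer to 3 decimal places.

n = 6, Σx = 650.5, Σy = 577.1, Σx² = 95193.21, Σy² = 57173.51, Σxy = 56530.69
nΣxy − ΣxΣy = 339184.14 − 375403.55 = -36219.41
nΣx² − (Σx)² = 571159.26 − 423150.25 = 148009.01; nΣy² − (Σy)² = 343041.06 − 333044.41 = 9996.65
r = -36219.41 / √(148009.01 × 9996.65) = -36219.41 / 38465.4945 ≈ -0.942

-0.942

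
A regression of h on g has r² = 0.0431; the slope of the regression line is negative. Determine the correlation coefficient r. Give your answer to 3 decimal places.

-0.208

|r| = √0.0431 = 0.208
The association is negative, so r = −0.208.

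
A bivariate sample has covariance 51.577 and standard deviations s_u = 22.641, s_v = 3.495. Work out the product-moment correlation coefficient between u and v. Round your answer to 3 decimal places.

r = Cov(u,v) / (s_u · s_v) = 51.577 / (22.641 × 3.495)
  = 51.577 / 79.1303 ≈ 0.652

0.652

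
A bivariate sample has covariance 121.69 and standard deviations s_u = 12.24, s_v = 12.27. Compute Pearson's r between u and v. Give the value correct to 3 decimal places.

0.810

r = Cov(u,v) / (s_u · s_v) = 121.69 / (12.24 × 12.27)
  = 121.69 / 150.1848 ≈ 0.810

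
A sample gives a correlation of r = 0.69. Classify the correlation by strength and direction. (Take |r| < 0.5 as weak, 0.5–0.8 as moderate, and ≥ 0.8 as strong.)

r = 0.69 > 0 so the relationship is positive.
|r| = 0.69, which falls in the moderate range.

moderate positive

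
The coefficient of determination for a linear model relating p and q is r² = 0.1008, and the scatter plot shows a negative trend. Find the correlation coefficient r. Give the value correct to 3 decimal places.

|r| = √0.1008 = 0.317
The association is negative, so r = −0.317.

-0.317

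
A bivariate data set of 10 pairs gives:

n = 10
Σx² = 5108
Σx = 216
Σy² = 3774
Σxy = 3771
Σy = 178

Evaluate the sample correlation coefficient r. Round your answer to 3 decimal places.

r = (nΣxy − ΣxΣy) / √[(nΣx² − (Σx)²)(nΣy² − (Σy)²)]
Numerator: 10×3771 − 216×178 = -738
Denominator: √[(51080 − 46656)(37740 − 31684)] = √[4424 × 6056] = 5176.0742
r = -738 / 5176.0742 ≈ -0.143

-0.143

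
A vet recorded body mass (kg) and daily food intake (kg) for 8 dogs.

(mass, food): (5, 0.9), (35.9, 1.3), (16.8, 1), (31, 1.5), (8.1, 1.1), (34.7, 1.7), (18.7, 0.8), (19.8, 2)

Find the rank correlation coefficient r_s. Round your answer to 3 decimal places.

0.619

Rank mass: 1, 8, 3, 6, 2, 7, 4, 5
Rank food: 2, 5, 3, 6, 4, 7, 1, 8
d = rank(mass) − rank(food): -1, 3, 0, 0, -2, 0, 3, -3; Σd² = 32
ρ = 1 − 6Σd² / [n(n²−1)] = 1 − 6×32 / (8×63) = 1 − 192/504 ≈ 0.619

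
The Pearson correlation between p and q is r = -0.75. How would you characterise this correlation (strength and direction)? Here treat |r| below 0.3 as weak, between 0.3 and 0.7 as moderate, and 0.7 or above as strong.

r = -0.75 < 0 so the relationship is negative.
|r| = 0.75, which falls in the strong range.

strong negative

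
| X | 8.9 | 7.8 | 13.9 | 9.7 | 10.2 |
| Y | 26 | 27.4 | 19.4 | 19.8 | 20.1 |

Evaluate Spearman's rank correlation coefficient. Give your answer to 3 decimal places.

-0.900

Rank X: 2, 1, 5, 3, 4
Rank Y: 4, 5, 1, 2, 3
d = rank(X) − rank(Y): -2, -4, 4, 1, 1; Σd² = 38
ρ = 1 − 6Σd² / [n(n²−1)] = 1 − 6×38 / (5×24) = 1 − 228/120 ≈ -0.900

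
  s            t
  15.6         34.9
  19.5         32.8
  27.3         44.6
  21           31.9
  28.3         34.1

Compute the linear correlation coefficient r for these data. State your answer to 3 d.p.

n = 5, Σs = 111.7, Σt = 178.3, Σs² = 2610.79, Σt² = 6463.43, Σst = 4036.55
nΣst − ΣsΣt = 20182.75 − 19916.11 = 266.64
nΣs² − (Σs)² = 13053.95 − 12476.89 = 577.06; nΣt² − (Σt)² = 32317.15 − 31790.89 = 526.26
r = 266.64 / √(577.06 × 526.26) = 266.64 / 551.0749 ≈ 0.484

0.484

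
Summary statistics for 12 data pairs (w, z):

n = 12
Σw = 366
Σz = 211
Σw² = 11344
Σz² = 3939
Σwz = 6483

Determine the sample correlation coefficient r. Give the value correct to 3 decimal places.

r = (nΣwz − ΣwΣz) / √[(nΣw² − (Σw)²)(nΣz² − (Σz)²)]
Numerator: 12×6483 − 366×211 = 570
Denominator: √[(136128 − 133956)(47268 − 44521)] = √[2172 × 2747] = 2442.6387
r = 570 / 2442.6387 ≈ 0.233

0.233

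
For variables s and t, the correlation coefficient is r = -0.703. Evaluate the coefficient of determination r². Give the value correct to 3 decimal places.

r² = (-0.703)² = 0.494

0.494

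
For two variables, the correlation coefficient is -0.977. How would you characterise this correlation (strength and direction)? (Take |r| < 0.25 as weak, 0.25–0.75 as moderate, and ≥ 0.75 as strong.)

strong negative

r = -0.977 < 0 so the relationship is negative.
|r| = 0.977, which falls in the strong range.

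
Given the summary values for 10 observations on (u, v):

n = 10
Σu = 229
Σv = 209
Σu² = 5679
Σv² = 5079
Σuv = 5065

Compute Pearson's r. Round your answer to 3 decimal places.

r = (nΣuv − ΣuΣv) / √[(nΣu² − (Σu)²)(nΣv² − (Σv)²)]
Numerator: 10×5065 − 229×209 = 2789
Denominator: √[(56790 − 52441)(50790 − 43681)] = √[4349 × 7109] = 5560.3094
r = 2789 / 5560.3094 ≈ 0.502

0.502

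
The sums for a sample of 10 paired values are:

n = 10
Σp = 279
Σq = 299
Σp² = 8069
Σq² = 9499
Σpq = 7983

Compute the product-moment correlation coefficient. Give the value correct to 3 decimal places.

r = (nΣpq − ΣpΣq) / √[(nΣp² − (Σp)²)(nΣq² − (Σq)²)]
Numerator: 10×7983 − 279×299 = -3591
Denominator: √[(80690 − 77841)(94990 − 89401)] = √[2849 × 5589] = 3990.3710
r = -3591 / 3990.3710 ≈ -0.900

-0.900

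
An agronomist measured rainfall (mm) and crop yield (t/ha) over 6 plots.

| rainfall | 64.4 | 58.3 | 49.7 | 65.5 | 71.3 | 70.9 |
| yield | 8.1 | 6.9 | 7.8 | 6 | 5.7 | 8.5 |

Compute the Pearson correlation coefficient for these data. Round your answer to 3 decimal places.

n = 6, Σx = 380.1, Σy = 43, Σx² = 24417.09, Σy² = 314.8, Σxy = 2713.63
nΣxy − ΣxΣy = 16281.78 − 16344.3 = -62.52
nΣx² − (Σx)² = 146502.54 − 144476.01 = 2026.53; nΣy² − (Σy)² = 1888.8 − 1849 = 39.8
r = -62.52 / √(2026.53 × 39.8) = -62.52 / 283.9998 ≈ -0.220

-0.220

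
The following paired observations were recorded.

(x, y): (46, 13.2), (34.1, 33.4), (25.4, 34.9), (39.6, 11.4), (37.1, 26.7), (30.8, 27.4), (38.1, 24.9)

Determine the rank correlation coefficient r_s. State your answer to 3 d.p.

Rank x: 7, 3, 1, 6, 4, 2, 5
Rank y: 2, 6, 7, 1, 4, 5, 3
d = rank(x) − rank(y): 5, -3, -6, 5, 0, -3, 2; Σd² = 108
ρ = 1 − 6Σd² / [n(n²−1)] = 1 − 6×108 / (7×48) = 1 − 648/336 ≈ -0.929

-0.929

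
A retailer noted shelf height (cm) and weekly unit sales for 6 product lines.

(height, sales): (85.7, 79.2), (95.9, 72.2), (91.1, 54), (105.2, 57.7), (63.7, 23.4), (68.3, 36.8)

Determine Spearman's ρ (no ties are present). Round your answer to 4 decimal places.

Rank height: 3, 5, 4, 6, 1, 2
Rank sales: 6, 5, 3, 4, 1, 2
d = rank(height) − rank(sales): -3, 0, 1, 2, 0, 0; Σd² = 14
ρ = 1 − 6Σd² / [n(n²−1)] = 1 − 6×14 / (6×35) = 1 − 84/210 ≈ 0.6000

0.6000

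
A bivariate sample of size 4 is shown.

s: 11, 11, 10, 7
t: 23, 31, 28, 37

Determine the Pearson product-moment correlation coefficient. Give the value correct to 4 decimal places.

-0.8199

n = 4, Σs = 39, Σt = 119, Σs² = 391, Σt² = 3643, Σst = 1133
nΣst − ΣsΣt = 4532 − 4641 = -109
nΣs² − (Σs)² = 1564 − 1521 = 43; nΣt² − (Σt)² = 14572 − 14161 = 411
r = -109 / √(43 × 411) = -109 / 132.9398 ≈ -0.8199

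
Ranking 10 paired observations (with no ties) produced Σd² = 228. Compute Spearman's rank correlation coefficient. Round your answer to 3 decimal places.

-0.382

ρ = 1 − 6Σd² / [n(n²−1)] = 1 − 6×228 / (10×99)
  = 1 − 1368/990 = 1 − 1.3818 ≈ -0.382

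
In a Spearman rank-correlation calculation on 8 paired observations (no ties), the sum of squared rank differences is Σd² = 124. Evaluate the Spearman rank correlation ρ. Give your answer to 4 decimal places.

ρ = 1 − 6Σd² / [n(n²−1)] = 1 − 6×124 / (8×63)
  = 1 − 744/504 = 1 − 1.47619 ≈ -0.4762

-0.4762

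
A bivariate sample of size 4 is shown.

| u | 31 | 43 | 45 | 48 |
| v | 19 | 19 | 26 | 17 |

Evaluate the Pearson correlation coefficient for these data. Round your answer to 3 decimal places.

n = 4, Σu = 167, Σv = 81, Σu² = 7139, Σv² = 1687, Σuv = 3392
nΣuv − ΣuΣv = 13568 − 13527 = 41
nΣu² − (Σu)² = 28556 − 27889 = 667; nΣv² − (Σv)² = 6748 − 6561 = 187
r = 41 / √(667 × 187) = 41 / 353.1699 ≈ 0.116

0.116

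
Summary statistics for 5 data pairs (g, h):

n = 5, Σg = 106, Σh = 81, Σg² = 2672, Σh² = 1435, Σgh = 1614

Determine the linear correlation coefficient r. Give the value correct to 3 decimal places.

-0.452

r = (nΣgh − ΣgΣh) / √[(nΣg² − (Σg)²)(nΣh² − (Σh)²)]
Numerator: 5×1614 − 106×81 = -516
Denominator: √[(13360 − 11236)(7175 − 6561)] = √[2124 × 614] = 1141.9877
r = -516 / 1141.9877 ≈ -0.452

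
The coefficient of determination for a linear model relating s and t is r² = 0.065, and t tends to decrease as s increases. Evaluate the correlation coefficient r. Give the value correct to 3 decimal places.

|r| = √0.065 = 0.255
The association is negative, so r = −0.255.

-0.255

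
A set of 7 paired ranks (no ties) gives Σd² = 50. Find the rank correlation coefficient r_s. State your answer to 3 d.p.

0.107

ρ = 1 − 6Σd² / [n(n²−1)] = 1 − 6×50 / (7×48)
  = 1 − 300/336 = 1 − 0.8929 ≈ 0.107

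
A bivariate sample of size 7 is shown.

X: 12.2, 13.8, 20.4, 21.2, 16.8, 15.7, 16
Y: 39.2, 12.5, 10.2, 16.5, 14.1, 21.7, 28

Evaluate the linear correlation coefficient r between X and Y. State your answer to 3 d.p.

n = 7, ΣX = 116.1, ΣY = 142.2, ΣX² = 1989.61, ΣY² = 3522.88, ΣXY = 2234.19
nΣXY − ΣXΣY = 15639.33 − 16509.42 = -870.09
nΣX² − (ΣX)² = 13927.27 − 13479.21 = 448.06; nΣY² − (ΣY)² = 24660.16 − 20220.84 = 4439.32
r = -870.09 / √(448.06 × 4439.32) = -870.09 / 1410.3481 ≈ -0.617

-0.617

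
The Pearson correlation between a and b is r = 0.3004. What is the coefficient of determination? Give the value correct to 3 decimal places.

r² = (0.3004)² = 0.090

0.090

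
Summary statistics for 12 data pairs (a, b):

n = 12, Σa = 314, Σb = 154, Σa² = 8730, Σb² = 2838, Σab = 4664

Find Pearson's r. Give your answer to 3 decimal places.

0.953

r = (nΣab − ΣaΣb) / √[(nΣa² − (Σa)²)(nΣb² − (Σb)²)]
Numerator: 12×4664 − 314×154 = 7612
Denominator: √[(104760 − 98596)(34056 − 23716)] = √[6164 × 10340] = 7983.4679
r = 7612 / 7983.4679 ≈ 0.953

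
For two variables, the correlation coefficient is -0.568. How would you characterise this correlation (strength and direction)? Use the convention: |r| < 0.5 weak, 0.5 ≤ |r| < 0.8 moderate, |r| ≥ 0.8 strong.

moderate negative

r = -0.568 < 0 so the relationship is negative.
|r| = 0.568, which falls in the moderate range.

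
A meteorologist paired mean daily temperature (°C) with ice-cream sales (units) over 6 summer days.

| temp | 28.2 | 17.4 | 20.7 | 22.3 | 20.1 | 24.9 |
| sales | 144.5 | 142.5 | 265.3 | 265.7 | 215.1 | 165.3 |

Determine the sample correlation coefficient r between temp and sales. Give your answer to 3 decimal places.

n = 6, Σx = 133.6, Σy = 1198.4, Σx² = 3047.8, Σy² = 255759.18, Σxy = 26410.7
nΣxy − ΣxΣy = 158464.2 − 160106.24 = -1642.04
nΣx² − (Σx)² = 18286.8 − 17848.96 = 437.84; nΣy² − (Σy)² = 1534555.08 − 1436162.56 = 98392.52
r = -1642.04 / √(437.84 × 98392.52) = -1642.04 / 6563.5494 ≈ -0.250

-0.250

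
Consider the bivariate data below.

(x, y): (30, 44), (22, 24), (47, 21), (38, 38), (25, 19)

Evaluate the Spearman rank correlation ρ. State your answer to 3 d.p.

0.100

Rank x: 3, 1, 5, 4, 2
Rank y: 5, 3, 2, 4, 1
d = rank(x) − rank(y): -2, -2, 3, 0, 1; Σd² = 18
ρ = 1 − 6Σd² / [n(n²−1)] = 1 − 6×18 / (5×24) = 1 − 108/120 ≈ 0.100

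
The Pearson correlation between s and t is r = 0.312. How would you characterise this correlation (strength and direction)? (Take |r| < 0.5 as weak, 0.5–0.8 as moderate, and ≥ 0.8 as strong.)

r = 0.312 > 0 so the relationship is positive.
|r| = 0.312, which falls in the weak range.

weak positive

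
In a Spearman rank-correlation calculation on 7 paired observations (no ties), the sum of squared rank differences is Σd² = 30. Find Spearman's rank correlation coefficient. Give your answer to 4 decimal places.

0.4643

ρ = 1 − 6Σd² / [n(n²−1)] = 1 − 6×30 / (7×48)
  = 1 − 180/336 = 1 − 0.53571 ≈ 0.4643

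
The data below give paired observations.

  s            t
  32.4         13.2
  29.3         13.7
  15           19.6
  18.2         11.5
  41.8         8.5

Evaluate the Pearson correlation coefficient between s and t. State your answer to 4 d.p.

n = 5, Σs = 136.7, Σt = 66.5, Σs² = 4211.73, Σt² = 950.59, Σst = 1687.69
nΣst − ΣsΣt = 8438.45 − 9090.55 = -652.1
nΣs² − (Σs)² = 21058.65 − 18686.89 = 2371.76; nΣt² − (Σt)² = 4752.95 − 4422.25 = 330.7
r = -652.1 / √(2371.76 × 330.7) = -652.1 / 885.6303 ≈ -0.7363

-0.7363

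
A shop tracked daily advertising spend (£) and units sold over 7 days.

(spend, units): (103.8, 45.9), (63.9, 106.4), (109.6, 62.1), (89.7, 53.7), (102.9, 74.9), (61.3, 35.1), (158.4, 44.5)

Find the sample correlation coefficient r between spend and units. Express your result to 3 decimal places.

-0.326

n = 7, Σx = 689.6, Σy = 422.6, Σx² = 74352.56, Σy² = 28990.14, Σxy = 40094.07
nΣxy − ΣxΣy = 280658.49 − 291424.96 = -10766.47
nΣx² − (Σx)² = 520467.92 − 475548.16 = 44919.76; nΣy² − (Σy)² = 202930.98 − 178590.76 = 24340.22
r = -10766.47 / √(44919.76 × 24340.22) = -10766.47 / 33065.9468 ≈ -0.326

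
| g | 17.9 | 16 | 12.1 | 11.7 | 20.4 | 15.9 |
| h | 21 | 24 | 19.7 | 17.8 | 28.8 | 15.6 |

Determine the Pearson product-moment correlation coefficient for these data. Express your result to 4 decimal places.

n = 6, Σg = 94, Σh = 126.9, Σg² = 1528.68, Σh² = 2794.73, Σgh = 2042.09
nΣgh − ΣgΣh = 12252.54 − 11928.6 = 323.94
nΣg² − (Σg)² = 9172.08 − 8836 = 336.08; nΣh² − (Σh)² = 16768.38 − 16103.61 = 664.77
r = 323.94 / √(336.08 × 664.77) = 323.94 / 472.6689 ≈ 0.6853

0.6853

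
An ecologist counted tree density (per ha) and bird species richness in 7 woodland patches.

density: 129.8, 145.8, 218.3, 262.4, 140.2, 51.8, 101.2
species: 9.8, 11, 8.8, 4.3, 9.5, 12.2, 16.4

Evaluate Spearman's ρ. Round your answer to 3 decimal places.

Rank density: 3, 5, 6, 7, 4, 1, 2
Rank species: 4, 5, 2, 1, 3, 6, 7
d = rank(density) − rank(species): -1, 0, 4, 6, 1, -5, -5; Σd² = 104
ρ = 1 − 6Σd² / [n(n²−1)] = 1 − 6×104 / (7×48) = 1 − 624/336 ≈ -0.857

-0.857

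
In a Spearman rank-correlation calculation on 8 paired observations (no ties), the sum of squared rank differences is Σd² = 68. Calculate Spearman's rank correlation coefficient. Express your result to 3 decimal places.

0.190

ρ = 1 − 6Σd² / [n(n²−1)] = 1 − 6×68 / (8×63)
  = 1 − 408/504 = 1 − 0.8095 ≈ 0.190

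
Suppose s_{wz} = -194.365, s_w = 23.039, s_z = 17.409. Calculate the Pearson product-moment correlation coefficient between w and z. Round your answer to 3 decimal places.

r = Cov(w,z) / (s_w · s_z) = -194.365 / (23.039 × 17.409)
  = -194.365 / 401.0860 ≈ -0.485

-0.485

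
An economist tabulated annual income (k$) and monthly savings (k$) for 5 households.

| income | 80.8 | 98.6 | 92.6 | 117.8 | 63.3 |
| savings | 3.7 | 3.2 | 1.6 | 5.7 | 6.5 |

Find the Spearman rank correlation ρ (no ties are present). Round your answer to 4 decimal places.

-0.3000

Rank income: 2, 4, 3, 5, 1
Rank savings: 3, 2, 1, 4, 5
d = rank(income) − rank(savings): -1, 2, 2, 1, -4; Σd² = 26
ρ = 1 − 6Σd² / [n(n²−1)] = 1 − 6×26 / (5×24) = 1 − 156/120 ≈ -0.3000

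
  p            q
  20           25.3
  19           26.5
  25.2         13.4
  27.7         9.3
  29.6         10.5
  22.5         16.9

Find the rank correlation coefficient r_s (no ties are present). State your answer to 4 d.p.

-0.9429

Rank p: 2, 1, 4, 5, 6, 3
Rank q: 5, 6, 3, 1, 2, 4
d = rank(p) − rank(q): -3, -5, 1, 4, 4, -1; Σd² = 68
ρ = 1 − 6Σd² / [n(n²−1)] = 1 − 6×68 / (6×35) = 1 − 408/210 ≈ -0.9429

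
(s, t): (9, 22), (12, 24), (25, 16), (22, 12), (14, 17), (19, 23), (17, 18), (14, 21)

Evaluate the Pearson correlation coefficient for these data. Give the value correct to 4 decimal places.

n = 8, Σs = 132, Σt = 153, Σs² = 2376, Σt² = 3043, Σst = 2425
nΣst − ΣsΣt = 19400 − 20196 = -796
nΣs² − (Σs)² = 19008 − 17424 = 1584; nΣt² − (Σt)² = 24344 − 23409 = 935
r = -796 / √(1584 × 935) = -796 / 1216.9799 ≈ -0.6541

-0.6541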